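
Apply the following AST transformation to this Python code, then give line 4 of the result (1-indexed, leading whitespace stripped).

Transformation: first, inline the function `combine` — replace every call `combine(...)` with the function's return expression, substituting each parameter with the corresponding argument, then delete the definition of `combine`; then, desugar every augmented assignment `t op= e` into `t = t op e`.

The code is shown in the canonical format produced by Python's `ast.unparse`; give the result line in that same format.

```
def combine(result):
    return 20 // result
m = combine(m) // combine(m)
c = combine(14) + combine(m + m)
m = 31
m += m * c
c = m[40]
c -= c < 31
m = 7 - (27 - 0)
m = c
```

Transformed code:
m = 20 // m // (20 // m)
c = 20 // 14 + 20 // (m + m)
m = 31
m = m + m * c
c = m[40]
c = c - (c < 31)
m = 7 - (27 - 0)
m = c

m = m + m * c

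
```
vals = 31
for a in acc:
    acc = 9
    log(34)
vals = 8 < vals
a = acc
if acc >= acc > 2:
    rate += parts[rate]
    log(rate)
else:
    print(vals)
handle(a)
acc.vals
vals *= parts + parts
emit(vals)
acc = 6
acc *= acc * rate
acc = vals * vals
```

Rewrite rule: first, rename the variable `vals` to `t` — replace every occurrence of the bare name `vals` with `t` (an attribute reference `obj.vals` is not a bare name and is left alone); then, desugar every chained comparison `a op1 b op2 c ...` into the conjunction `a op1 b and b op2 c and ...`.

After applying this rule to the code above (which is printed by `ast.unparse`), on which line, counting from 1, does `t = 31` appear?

1

Transformed code:
t = 31
for a in acc:
    acc = 9
    log(34)
t = 8 < t
a = acc
if acc >= acc and acc > 2:
    rate += parts[rate]
    log(rate)
else:
    print(t)
handle(a)
acc.vals
t *= parts + parts
emit(t)
acc = 6
acc *= acc * rate
acc = t * t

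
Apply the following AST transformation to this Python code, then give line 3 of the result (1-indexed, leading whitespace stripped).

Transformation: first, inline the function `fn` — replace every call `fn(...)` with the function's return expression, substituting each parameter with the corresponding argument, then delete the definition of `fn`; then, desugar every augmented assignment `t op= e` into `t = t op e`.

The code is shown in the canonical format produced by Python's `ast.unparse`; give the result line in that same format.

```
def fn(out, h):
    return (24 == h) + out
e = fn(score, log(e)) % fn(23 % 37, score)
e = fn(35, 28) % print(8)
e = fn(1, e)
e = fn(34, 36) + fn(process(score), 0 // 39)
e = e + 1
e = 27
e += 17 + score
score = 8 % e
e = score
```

Transformed code:
e = ((24 == log(e)) + score) % ((24 == score) + 23 % 37)
e = ((24 == 28) + 35) % print(8)
e = (24 == e) + 1
e = (24 == 36) + 34 + ((24 == 0 // 39) + process(score))
e = e + 1
e = 27
e = e + (17 + score)
score = 8 % e
e = score

e = (24 == e) + 1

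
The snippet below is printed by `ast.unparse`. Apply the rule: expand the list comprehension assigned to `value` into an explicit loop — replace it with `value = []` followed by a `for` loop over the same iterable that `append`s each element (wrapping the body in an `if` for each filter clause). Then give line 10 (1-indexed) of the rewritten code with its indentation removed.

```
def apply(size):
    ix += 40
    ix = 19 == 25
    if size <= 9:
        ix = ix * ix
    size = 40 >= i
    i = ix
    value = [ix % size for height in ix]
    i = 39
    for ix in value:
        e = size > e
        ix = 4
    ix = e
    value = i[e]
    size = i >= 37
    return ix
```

Transformed code:
def apply(size):
    ix += 40
    ix = 19 == 25
    if size <= 9:
        ix = ix * ix
    size = 40 >= i
    i = ix
    value = []
    for height in ix:
        value.append(ix % size)
    i = 39
    for ix in value:
        e = size > e
        ix = 4
    ix = e
    value = i[e]
    size = i >= 37
    return ix

value.append(ix % size)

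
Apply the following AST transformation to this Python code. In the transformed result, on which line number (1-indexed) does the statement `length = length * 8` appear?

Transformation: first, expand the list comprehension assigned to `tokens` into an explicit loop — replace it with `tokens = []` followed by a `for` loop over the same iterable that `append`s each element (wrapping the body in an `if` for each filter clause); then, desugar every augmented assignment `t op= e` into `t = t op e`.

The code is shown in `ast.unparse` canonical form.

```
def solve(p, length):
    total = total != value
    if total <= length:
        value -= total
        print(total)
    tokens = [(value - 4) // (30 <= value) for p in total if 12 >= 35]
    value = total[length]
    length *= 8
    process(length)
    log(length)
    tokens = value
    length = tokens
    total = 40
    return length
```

11

Transformed code:
def solve(p, length):
    total = total != value
    if total <= length:
        value = value - total
        print(total)
    tokens = []
    for p in total:
        if 12 >= 35:
            tokens.append((value - 4) // (30 <= value))
    value = total[length]
    length = length * 8
    process(length)
    log(length)
    tokens = value
    length = tokens
    total = 40
    return length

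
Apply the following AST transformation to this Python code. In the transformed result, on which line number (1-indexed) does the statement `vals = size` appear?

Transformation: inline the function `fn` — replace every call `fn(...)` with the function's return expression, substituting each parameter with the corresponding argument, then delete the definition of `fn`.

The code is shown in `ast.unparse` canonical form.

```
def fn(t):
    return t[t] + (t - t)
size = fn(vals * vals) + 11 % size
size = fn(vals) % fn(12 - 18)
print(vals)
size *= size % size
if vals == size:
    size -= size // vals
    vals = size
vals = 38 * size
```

Transformed code:
size = (vals * vals)[vals * vals] + (vals * vals - vals * vals) + 11 % size
size = (vals[vals] + (vals - vals)) % ((12 - 18)[12 - 18] + (12 - 18 - (12 - 18)))
print(vals)
size *= size % size
if vals == size:
    size -= size // vals
    vals = size
vals = 38 * size

7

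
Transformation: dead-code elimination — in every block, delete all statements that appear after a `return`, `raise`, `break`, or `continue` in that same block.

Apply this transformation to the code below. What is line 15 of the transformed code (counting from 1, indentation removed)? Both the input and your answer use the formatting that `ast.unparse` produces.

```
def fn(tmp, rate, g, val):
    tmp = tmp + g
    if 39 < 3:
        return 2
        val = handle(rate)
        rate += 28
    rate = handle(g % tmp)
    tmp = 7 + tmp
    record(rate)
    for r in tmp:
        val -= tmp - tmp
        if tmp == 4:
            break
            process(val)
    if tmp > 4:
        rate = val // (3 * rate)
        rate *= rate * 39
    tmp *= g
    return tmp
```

Transformed code:
def fn(tmp, rate, g, val):
    tmp = tmp + g
    if 39 < 3:
        return 2
    rate = handle(g % tmp)
    tmp = 7 + tmp
    record(rate)
    for r in tmp:
        val -= tmp - tmp
        if tmp == 4:
            break
    if tmp > 4:
        rate = val // (3 * rate)
        rate *= rate * 39
    tmp *= g
    return tmp

tmp *= g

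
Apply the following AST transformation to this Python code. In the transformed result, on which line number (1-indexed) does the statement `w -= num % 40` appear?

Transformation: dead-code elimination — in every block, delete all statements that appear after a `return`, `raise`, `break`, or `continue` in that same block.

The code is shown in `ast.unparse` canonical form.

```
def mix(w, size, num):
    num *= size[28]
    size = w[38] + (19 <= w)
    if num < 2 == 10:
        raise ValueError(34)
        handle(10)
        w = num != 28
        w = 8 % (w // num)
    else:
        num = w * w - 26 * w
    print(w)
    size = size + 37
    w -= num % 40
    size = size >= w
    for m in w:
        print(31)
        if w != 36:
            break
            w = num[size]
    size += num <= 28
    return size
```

10

Transformed code:
def mix(w, size, num):
    num *= size[28]
    size = w[38] + (19 <= w)
    if num < 2 == 10:
        raise ValueError(34)
    else:
        num = w * w - 26 * w
    print(w)
    size = size + 37
    w -= num % 40
    size = size >= w
    for m in w:
        print(31)
        if w != 36:
            break
    size += num <= 28
    return size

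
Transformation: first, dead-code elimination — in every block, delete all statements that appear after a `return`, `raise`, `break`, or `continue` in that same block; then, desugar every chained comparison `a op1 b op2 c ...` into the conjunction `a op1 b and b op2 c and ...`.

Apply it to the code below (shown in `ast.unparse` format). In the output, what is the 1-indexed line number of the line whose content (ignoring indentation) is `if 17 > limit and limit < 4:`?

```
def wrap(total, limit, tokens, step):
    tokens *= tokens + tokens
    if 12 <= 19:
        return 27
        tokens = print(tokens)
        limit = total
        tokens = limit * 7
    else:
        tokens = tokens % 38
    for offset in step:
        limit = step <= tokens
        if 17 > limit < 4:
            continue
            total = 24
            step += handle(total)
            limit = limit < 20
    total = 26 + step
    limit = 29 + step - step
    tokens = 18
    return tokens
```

9

Transformed code:
def wrap(total, limit, tokens, step):
    tokens *= tokens + tokens
    if 12 <= 19:
        return 27
    else:
        tokens = tokens % 38
    for offset in step:
        limit = step <= tokens
        if 17 > limit and limit < 4:
            continue
    total = 26 + step
    limit = 29 + step - step
    tokens = 18
    return tokens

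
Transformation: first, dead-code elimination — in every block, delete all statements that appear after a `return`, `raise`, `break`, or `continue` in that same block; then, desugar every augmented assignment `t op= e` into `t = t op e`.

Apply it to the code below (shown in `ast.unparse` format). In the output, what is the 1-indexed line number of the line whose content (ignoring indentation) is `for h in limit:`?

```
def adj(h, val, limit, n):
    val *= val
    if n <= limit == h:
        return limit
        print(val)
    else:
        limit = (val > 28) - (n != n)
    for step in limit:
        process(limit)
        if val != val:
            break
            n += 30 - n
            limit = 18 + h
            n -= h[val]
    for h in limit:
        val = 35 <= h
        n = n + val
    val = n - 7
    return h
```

11

Transformed code:
def adj(h, val, limit, n):
    val = val * val
    if n <= limit == h:
        return limit
    else:
        limit = (val > 28) - (n != n)
    for step in limit:
        process(limit)
        if val != val:
            break
    for h in limit:
        val = 35 <= h
        n = n + val
    val = n - 7
    return h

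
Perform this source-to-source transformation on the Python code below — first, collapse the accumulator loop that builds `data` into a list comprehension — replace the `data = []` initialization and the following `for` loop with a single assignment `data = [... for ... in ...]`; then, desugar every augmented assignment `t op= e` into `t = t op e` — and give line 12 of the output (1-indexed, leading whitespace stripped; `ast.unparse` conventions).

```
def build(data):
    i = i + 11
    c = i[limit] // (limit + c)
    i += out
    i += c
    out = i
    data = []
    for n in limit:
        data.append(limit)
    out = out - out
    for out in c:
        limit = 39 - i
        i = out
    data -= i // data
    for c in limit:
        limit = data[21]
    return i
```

data = data - i // data

Transformed code:
def build(data):
    i = i + 11
    c = i[limit] // (limit + c)
    i = i + out
    i = i + c
    out = i
    data = [limit for n in limit]
    out = out - out
    for out in c:
        limit = 39 - i
        i = out
    data = data - i // data
    for c in limit:
        limit = data[21]
    return i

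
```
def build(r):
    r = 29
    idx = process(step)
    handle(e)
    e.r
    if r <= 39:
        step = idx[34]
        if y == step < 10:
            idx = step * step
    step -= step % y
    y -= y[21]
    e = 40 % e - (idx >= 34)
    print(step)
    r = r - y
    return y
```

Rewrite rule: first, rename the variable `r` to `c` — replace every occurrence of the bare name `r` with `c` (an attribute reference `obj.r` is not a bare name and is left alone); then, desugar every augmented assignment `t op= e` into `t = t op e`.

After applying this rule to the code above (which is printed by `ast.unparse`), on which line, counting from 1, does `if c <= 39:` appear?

6

Transformed code:
def build(c):
    c = 29
    idx = process(step)
    handle(e)
    e.r
    if c <= 39:
        step = idx[34]
        if y == step < 10:
            idx = step * step
    step = step - step % y
    y = y - y[21]
    e = 40 % e - (idx >= 34)
    print(step)
    c = c - y
    return y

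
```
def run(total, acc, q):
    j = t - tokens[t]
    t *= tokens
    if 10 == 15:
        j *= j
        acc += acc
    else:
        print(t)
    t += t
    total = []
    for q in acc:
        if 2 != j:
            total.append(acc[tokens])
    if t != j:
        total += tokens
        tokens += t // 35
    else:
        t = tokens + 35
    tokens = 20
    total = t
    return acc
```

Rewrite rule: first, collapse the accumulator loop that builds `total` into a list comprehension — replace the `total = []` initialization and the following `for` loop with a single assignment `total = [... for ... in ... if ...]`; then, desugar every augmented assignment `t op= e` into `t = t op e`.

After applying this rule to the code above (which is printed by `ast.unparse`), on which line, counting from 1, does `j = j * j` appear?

5

Transformed code:
def run(total, acc, q):
    j = t - tokens[t]
    t = t * tokens
    if 10 == 15:
        j = j * j
        acc = acc + acc
    else:
        print(t)
    t = t + t
    total = [acc[tokens] for q in acc if 2 != j]
    if t != j:
        total = total + tokens
        tokens = tokens + t // 35
    else:
        t = tokens + 35
    tokens = 20
    total = t
    return acc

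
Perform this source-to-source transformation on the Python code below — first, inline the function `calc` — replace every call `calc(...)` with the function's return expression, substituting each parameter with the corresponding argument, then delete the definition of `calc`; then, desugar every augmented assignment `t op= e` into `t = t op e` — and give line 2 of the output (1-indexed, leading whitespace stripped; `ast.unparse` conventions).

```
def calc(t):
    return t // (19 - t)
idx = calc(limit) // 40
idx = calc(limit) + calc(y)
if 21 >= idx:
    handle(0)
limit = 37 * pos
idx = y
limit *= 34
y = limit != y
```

idx = limit // (19 - limit) + y // (19 - y)

Transformed code:
idx = limit // (19 - limit) // 40
idx = limit // (19 - limit) + y // (19 - y)
if 21 >= idx:
    handle(0)
limit = 37 * pos
idx = y
limit = limit * 34
y = limit != y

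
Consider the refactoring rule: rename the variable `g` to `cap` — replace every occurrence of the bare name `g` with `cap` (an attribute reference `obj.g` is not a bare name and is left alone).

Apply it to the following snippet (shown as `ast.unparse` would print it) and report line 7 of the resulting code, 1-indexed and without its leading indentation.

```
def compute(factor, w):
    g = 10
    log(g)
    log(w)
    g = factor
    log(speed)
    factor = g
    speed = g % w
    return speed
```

Transformed code:
def compute(factor, w):
    cap = 10
    log(cap)
    log(w)
    cap = factor
    log(speed)
    factor = cap
    speed = cap % w
    return speed

factor = cap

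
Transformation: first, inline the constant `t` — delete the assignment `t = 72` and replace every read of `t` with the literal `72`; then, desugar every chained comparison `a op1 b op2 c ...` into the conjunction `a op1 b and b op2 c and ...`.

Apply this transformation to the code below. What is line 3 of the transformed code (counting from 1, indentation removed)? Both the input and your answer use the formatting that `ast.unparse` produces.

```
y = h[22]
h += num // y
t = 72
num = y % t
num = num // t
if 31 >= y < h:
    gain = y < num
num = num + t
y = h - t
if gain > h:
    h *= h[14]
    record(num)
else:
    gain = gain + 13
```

num = y % 72

Transformed code:
y = h[22]
h += num // y
num = y % 72
num = num // 72
if 31 >= y and y < h:
    gain = y < num
num = num + 72
y = h - 72
if gain > h:
    h *= h[14]
    record(num)
else:
    gain = gain + 13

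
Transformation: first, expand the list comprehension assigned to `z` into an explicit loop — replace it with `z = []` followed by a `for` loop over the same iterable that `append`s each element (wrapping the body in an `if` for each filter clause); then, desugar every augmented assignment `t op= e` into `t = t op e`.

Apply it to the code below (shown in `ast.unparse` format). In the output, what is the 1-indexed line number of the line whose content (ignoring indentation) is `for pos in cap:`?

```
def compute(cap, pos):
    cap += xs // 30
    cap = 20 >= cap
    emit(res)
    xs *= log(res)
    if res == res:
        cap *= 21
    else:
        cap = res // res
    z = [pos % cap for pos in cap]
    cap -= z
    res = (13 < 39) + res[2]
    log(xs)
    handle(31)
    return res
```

Transformed code:
def compute(cap, pos):
    cap = cap + xs // 30
    cap = 20 >= cap
    emit(res)
    xs = xs * log(res)
    if res == res:
        cap = cap * 21
    else:
        cap = res // res
    z = []
    for pos in cap:
        z.append(pos % cap)
    cap = cap - z
    res = (13 < 39) + res[2]
    log(xs)
    handle(31)
    return res

11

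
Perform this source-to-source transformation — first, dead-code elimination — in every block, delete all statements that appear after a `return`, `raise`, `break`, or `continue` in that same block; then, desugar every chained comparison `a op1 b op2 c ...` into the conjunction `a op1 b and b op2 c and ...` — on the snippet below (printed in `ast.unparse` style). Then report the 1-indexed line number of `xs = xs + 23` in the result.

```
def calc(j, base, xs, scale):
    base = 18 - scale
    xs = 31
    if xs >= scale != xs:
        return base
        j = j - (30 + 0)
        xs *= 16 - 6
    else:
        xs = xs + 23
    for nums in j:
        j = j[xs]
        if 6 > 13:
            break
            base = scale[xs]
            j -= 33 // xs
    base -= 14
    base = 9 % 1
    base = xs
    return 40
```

Transformed code:
def calc(j, base, xs, scale):
    base = 18 - scale
    xs = 31
    if xs >= scale and scale != xs:
        return base
    else:
        xs = xs + 23
    for nums in j:
        j = j[xs]
        if 6 > 13:
            break
    base -= 14
    base = 9 % 1
    base = xs
    return 40

7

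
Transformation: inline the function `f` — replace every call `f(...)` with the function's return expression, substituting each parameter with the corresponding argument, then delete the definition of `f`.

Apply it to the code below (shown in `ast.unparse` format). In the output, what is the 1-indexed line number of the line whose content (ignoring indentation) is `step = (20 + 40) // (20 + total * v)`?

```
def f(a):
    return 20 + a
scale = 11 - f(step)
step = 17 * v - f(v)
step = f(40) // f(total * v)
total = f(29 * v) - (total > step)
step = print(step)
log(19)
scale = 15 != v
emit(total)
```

3

Transformed code:
scale = 11 - (20 + step)
step = 17 * v - (20 + v)
step = (20 + 40) // (20 + total * v)
total = 20 + 29 * v - (total > step)
step = print(step)
log(19)
scale = 15 != v
emit(total)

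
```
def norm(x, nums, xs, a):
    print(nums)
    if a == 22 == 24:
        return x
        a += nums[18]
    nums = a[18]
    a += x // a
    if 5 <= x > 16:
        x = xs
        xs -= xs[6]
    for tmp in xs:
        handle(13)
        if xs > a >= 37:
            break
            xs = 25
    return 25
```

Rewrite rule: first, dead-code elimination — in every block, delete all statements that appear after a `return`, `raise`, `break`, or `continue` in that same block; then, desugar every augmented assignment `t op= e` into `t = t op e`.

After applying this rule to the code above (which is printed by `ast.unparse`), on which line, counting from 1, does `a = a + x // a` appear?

6

Transformed code:
def norm(x, nums, xs, a):
    print(nums)
    if a == 22 == 24:
        return x
    nums = a[18]
    a = a + x // a
    if 5 <= x > 16:
        x = xs
        xs = xs - xs[6]
    for tmp in xs:
        handle(13)
        if xs > a >= 37:
            break
    return 25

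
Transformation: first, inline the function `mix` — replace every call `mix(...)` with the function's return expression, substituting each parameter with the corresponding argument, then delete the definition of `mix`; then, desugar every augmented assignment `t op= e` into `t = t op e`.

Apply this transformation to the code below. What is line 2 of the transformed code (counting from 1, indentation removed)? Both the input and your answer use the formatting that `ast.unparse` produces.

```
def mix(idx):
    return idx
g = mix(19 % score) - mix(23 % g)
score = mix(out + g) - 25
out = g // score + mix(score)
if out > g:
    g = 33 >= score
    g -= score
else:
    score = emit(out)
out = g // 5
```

score = out + g - 25

Transformed code:
g = 19 % score - 23 % g
score = out + g - 25
out = g // score + score
if out > g:
    g = 33 >= score
    g = g - score
else:
    score = emit(out)
out = g // 5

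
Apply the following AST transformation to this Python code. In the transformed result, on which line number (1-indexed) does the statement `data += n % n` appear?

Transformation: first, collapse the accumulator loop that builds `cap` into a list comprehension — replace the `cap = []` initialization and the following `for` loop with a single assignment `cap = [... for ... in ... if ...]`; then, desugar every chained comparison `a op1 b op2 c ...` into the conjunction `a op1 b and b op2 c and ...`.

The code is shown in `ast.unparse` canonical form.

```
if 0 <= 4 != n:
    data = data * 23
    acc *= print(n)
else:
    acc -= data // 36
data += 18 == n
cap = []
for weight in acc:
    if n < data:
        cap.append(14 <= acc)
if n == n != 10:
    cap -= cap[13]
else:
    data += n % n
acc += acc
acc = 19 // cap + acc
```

Transformed code:
if 0 <= 4 and 4 != n:
    data = data * 23
    acc *= print(n)
else:
    acc -= data // 36
data += 18 == n
cap = [14 <= acc for weight in acc if n < data]
if n == n and n != 10:
    cap -= cap[13]
else:
    data += n % n
acc += acc
acc = 19 // cap + acc

11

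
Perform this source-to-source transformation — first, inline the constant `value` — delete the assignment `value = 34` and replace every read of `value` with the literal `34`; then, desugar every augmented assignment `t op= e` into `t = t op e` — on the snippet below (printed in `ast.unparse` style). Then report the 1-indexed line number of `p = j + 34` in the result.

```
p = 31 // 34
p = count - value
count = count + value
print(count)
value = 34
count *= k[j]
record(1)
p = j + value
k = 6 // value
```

7

Transformed code:
p = 31 // 34
p = count - 34
count = count + 34
print(count)
count = count * k[j]
record(1)
p = j + 34
k = 6 // 34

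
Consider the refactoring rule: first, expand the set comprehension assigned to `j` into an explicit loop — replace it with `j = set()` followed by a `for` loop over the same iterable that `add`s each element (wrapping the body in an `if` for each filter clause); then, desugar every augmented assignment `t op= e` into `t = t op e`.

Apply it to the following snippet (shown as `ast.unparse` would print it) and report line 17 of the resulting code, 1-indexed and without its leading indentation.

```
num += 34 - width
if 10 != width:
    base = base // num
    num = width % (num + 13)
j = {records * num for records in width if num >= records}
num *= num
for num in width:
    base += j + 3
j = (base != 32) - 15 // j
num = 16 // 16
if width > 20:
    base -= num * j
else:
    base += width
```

base = base + width

Transformed code:
num = num + (34 - width)
if 10 != width:
    base = base // num
    num = width % (num + 13)
j = set()
for records in width:
    if num >= records:
        j.add(records * num)
num = num * num
for num in width:
    base = base + (j + 3)
j = (base != 32) - 15 // j
num = 16 // 16
if width > 20:
    base = base - num * j
else:
    base = base + width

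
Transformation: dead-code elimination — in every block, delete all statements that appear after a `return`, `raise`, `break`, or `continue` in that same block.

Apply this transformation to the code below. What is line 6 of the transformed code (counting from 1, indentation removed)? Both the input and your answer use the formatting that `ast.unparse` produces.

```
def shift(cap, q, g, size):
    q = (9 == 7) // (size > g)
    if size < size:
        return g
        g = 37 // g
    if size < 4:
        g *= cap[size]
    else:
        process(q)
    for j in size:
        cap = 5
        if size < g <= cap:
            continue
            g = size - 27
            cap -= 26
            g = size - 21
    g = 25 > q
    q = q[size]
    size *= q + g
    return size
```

g *= cap[size]

Transformed code:
def shift(cap, q, g, size):
    q = (9 == 7) // (size > g)
    if size < size:
        return g
    if size < 4:
        g *= cap[size]
    else:
        process(q)
    for j in size:
        cap = 5
        if size < g <= cap:
            continue
    g = 25 > q
    q = q[size]
    size *= q + g
    return size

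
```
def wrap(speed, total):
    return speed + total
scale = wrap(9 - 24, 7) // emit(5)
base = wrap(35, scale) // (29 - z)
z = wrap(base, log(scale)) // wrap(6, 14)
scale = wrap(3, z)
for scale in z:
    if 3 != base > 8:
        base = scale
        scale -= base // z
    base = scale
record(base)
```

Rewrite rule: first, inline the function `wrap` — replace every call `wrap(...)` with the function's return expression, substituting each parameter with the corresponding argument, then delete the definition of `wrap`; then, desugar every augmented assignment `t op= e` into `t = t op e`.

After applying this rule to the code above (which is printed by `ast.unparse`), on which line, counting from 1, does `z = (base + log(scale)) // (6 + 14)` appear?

Transformed code:
scale = (9 - 24 + 7) // emit(5)
base = (35 + scale) // (29 - z)
z = (base + log(scale)) // (6 + 14)
scale = 3 + z
for scale in z:
    if 3 != base > 8:
        base = scale
        scale = scale - base // z
    base = scale
record(base)

3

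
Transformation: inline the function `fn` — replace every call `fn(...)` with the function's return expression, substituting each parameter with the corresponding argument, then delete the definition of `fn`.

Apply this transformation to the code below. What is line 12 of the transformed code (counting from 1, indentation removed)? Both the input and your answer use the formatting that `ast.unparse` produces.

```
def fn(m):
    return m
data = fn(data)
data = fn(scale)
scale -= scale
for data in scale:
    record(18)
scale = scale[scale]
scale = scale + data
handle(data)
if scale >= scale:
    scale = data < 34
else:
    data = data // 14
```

Transformed code:
data = data
data = scale
scale -= scale
for data in scale:
    record(18)
scale = scale[scale]
scale = scale + data
handle(data)
if scale >= scale:
    scale = data < 34
else:
    data = data // 14

data = data // 14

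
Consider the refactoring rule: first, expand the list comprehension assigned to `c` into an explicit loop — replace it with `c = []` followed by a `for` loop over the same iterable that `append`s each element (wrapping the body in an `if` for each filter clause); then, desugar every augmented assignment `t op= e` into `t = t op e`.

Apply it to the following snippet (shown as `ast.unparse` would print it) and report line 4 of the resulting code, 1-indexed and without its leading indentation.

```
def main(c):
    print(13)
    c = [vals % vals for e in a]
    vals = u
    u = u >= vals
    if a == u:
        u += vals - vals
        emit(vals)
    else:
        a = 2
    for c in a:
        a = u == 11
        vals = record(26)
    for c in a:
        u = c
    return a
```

for e in a:

Transformed code:
def main(c):
    print(13)
    c = []
    for e in a:
        c.append(vals % vals)
    vals = u
    u = u >= vals
    if a == u:
        u = u + (vals - vals)
        emit(vals)
    else:
        a = 2
    for c in a:
        a = u == 11
        vals = record(26)
    for c in a:
        u = c
    return a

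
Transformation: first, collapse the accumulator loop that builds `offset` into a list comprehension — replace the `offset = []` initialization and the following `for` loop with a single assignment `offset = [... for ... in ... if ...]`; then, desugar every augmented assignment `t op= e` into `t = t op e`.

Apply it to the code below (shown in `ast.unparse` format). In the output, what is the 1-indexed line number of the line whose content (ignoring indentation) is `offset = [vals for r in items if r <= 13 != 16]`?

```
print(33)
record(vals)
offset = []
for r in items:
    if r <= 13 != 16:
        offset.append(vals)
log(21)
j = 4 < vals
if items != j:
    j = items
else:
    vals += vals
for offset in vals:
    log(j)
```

Transformed code:
print(33)
record(vals)
offset = [vals for r in items if r <= 13 != 16]
log(21)
j = 4 < vals
if items != j:
    j = items
else:
    vals = vals + vals
for offset in vals:
    log(j)

3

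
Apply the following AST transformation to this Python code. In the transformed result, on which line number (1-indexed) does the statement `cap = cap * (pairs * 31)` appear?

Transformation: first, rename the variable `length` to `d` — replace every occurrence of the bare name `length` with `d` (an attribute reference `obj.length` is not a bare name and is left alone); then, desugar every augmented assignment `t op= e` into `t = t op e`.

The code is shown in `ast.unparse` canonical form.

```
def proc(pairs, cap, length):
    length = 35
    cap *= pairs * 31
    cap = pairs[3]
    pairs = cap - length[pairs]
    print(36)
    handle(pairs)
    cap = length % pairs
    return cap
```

Transformed code:
def proc(pairs, cap, d):
    d = 35
    cap = cap * (pairs * 31)
    cap = pairs[3]
    pairs = cap - d[pairs]
    print(36)
    handle(pairs)
    cap = d % pairs
    return cap

3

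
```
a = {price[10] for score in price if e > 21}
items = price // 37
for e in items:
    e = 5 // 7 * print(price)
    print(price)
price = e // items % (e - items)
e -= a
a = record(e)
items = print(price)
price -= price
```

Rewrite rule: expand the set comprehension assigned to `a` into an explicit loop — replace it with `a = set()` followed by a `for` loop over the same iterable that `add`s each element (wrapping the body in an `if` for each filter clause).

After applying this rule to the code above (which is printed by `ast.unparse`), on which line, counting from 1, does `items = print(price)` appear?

Transformed code:
a = set()
for score in price:
    if e > 21:
        a.add(price[10])
items = price // 37
for e in items:
    e = 5 // 7 * print(price)
    print(price)
price = e // items % (e - items)
e -= a
a = record(e)
items = print(price)
price -= price

12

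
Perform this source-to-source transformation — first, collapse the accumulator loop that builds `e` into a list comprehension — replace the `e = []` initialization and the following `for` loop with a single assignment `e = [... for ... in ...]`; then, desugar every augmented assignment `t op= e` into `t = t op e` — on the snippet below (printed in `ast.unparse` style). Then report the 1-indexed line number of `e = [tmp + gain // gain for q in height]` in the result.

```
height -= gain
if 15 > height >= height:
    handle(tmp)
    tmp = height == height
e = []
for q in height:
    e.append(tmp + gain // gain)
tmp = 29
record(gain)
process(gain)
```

Transformed code:
height = height - gain
if 15 > height >= height:
    handle(tmp)
    tmp = height == height
e = [tmp + gain // gain for q in height]
tmp = 29
record(gain)
process(gain)

5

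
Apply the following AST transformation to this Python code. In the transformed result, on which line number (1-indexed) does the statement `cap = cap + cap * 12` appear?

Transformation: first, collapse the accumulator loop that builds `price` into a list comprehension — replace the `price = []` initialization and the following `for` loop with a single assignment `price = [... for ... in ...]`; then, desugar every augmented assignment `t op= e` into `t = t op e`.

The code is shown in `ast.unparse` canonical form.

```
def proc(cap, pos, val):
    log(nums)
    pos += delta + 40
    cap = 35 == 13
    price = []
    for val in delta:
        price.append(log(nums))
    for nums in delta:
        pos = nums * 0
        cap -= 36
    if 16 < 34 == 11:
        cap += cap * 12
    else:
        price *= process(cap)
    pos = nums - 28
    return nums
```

10

Transformed code:
def proc(cap, pos, val):
    log(nums)
    pos = pos + (delta + 40)
    cap = 35 == 13
    price = [log(nums) for val in delta]
    for nums in delta:
        pos = nums * 0
        cap = cap - 36
    if 16 < 34 == 11:
        cap = cap + cap * 12
    else:
        price = price * process(cap)
    pos = nums - 28
    return nums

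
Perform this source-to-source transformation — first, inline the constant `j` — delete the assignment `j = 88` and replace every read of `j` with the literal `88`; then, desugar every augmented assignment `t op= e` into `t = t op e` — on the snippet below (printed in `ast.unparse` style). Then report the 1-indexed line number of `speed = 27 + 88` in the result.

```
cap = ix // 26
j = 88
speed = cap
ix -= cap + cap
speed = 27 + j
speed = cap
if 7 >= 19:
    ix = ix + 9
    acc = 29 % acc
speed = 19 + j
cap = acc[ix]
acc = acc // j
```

4

Transformed code:
cap = ix // 26
speed = cap
ix = ix - (cap + cap)
speed = 27 + 88
speed = cap
if 7 >= 19:
    ix = ix + 9
    acc = 29 % acc
speed = 19 + 88
cap = acc[ix]
acc = acc // 88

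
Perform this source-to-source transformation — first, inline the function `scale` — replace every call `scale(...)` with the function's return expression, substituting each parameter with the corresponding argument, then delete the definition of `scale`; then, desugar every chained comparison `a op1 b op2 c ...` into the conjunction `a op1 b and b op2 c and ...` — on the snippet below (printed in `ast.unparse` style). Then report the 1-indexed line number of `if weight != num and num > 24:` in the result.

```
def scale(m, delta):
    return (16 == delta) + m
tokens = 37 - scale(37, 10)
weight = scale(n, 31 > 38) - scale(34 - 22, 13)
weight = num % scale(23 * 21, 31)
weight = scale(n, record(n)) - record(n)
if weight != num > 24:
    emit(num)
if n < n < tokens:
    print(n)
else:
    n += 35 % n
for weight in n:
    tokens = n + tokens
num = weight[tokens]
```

Transformed code:
tokens = 37 - ((16 == 10) + 37)
weight = (16 == (31 > 38)) + n - ((16 == 13) + (34 - 22))
weight = num % ((16 == 31) + 23 * 21)
weight = (16 == record(n)) + n - record(n)
if weight != num and num > 24:
    emit(num)
if n < n and n < tokens:
    print(n)
else:
    n += 35 % n
for weight in n:
    tokens = n + tokens
num = weight[tokens]

5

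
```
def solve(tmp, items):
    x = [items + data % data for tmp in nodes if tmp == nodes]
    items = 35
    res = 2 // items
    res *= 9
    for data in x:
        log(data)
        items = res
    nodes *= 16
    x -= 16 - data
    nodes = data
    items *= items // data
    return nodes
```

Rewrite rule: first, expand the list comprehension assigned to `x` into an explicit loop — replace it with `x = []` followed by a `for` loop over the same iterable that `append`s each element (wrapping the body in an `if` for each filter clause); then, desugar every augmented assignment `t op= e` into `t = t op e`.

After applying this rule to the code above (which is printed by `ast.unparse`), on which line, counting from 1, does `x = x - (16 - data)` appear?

Transformed code:
def solve(tmp, items):
    x = []
    for tmp in nodes:
        if tmp == nodes:
            x.append(items + data % data)
    items = 35
    res = 2 // items
    res = res * 9
    for data in x:
        log(data)
        items = res
    nodes = nodes * 16
    x = x - (16 - data)
    nodes = data
    items = items * (items // data)
    return nodes

13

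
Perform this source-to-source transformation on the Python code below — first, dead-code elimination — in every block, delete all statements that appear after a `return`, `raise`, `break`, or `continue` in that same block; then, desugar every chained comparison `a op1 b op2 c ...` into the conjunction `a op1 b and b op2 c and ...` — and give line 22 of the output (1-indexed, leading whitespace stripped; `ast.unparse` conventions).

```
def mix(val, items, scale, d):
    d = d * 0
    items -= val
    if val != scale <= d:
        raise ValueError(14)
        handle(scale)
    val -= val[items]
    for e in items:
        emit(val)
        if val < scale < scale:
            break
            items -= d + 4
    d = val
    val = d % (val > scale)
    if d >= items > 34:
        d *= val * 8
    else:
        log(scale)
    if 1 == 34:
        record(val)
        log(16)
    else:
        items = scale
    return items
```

return items

Transformed code:
def mix(val, items, scale, d):
    d = d * 0
    items -= val
    if val != scale and scale <= d:
        raise ValueError(14)
    val -= val[items]
    for e in items:
        emit(val)
        if val < scale and scale < scale:
            break
    d = val
    val = d % (val > scale)
    if d >= items and items > 34:
        d *= val * 8
    else:
        log(scale)
    if 1 == 34:
        record(val)
        log(16)
    else:
        items = scale
    return items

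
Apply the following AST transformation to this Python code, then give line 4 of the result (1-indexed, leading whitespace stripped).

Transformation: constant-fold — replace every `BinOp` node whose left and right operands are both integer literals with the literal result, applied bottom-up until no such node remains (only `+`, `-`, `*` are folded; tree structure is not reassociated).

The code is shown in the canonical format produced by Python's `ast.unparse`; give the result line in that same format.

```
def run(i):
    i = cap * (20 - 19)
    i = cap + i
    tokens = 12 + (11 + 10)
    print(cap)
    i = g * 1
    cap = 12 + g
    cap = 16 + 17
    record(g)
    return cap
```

Transformed code:
def run(i):
    i = cap * 1
    i = cap + i
    tokens = 33
    print(cap)
    i = g * 1
    cap = 12 + g
    cap = 33
    record(g)
    return cap

tokens = 33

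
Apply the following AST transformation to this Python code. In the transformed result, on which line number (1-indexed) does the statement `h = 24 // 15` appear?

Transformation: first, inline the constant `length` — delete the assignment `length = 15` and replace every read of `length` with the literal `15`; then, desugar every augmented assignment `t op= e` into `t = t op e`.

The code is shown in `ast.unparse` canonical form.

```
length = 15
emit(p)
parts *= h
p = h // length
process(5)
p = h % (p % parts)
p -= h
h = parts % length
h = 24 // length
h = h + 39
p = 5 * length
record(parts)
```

Transformed code:
emit(p)
parts = parts * h
p = h // 15
process(5)
p = h % (p % parts)
p = p - h
h = parts % 15
h = 24 // 15
h = h + 39
p = 5 * 15
record(parts)

8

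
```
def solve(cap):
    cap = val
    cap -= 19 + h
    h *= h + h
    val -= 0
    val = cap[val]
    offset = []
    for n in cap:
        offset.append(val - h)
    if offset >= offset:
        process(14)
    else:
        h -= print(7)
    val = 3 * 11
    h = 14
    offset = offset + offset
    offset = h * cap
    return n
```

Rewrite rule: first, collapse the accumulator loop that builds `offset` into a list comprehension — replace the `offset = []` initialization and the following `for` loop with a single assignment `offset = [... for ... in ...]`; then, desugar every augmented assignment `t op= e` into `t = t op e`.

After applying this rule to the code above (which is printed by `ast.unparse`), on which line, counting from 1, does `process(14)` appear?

Transformed code:
def solve(cap):
    cap = val
    cap = cap - (19 + h)
    h = h * (h + h)
    val = val - 0
    val = cap[val]
    offset = [val - h for n in cap]
    if offset >= offset:
        process(14)
    else:
        h = h - print(7)
    val = 3 * 11
    h = 14
    offset = offset + offset
    offset = h * cap
    return n

9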